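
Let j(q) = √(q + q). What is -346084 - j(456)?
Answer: -346084 - 4*√57 ≈ -3.4611e+5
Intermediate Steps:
j(q) = √2*√q (j(q) = √(2*q) = √2*√q)
-346084 - j(456) = -346084 - √2*√456 = -346084 - √2*2*√114 = -346084 - 4*√57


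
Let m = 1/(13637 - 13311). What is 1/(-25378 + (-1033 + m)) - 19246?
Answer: -165707771636/8609985 ≈ -19246.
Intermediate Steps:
m = 1/326 ≈ 0.0030675
1/(-25378 + (-1033 + m)) - 19246 = 1/(-25378 + (-1033 + 1/326)) - 19246 = 1/(-25378 - 336757/326) - 19246 = 1/(-8609985/326) - 19246 = -326/8609985 - 19246 = -165707771636/8609985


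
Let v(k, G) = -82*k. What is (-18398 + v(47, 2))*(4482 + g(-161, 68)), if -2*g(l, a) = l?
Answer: -101524750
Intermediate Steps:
g(l, a) = -l/2
(-18398 + v(47, 2))*(4482 + g(-161, 68)) = (-18398 - 82*47)*(4482 - ½*(-161)) = (-18398 - 3854)*(4482 + 161/2) = -22252*9125/2 = -101524750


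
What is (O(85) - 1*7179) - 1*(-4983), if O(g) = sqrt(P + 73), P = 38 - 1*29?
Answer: -2196 + sqrt(82) ≈ -2186.9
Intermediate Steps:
P = 9 (P = 38 - 29 = 9)
O(g) = sqrt(82) (O(g) = sqrt(9 + 73) = sqrt(82))
(O(85) - 1*7179) - 1*(-4983) = (sqrt(82) - 1*7179) - 1*(-4983) = (sqrt(82) - 7179) + 4983 = (-7179 + sqrt(82)) + 4983 = -2196 + sqrt(82)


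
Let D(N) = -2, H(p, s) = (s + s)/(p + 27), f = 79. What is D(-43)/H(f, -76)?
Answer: 53/38 ≈ 1.3947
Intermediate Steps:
H(p, s) = 2*s/(27 + p) (H(p, s) = (2*s)/(27 + p) = 2*s/(27 + p))
D(-43)/H(f, -76) = -2/(2*(-76)/(27 + 79)) = -2/(2*(-76)/106) = -2/(2*(-76)*(1/106)) = -2/(-76/53) = -2*(-53/76) = 53/38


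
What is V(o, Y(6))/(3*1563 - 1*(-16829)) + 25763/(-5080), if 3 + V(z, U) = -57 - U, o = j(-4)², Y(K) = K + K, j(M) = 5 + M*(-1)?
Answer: -277366997/54655720 ≈ -5.0748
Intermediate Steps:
j(M) = 5 - M
Y(K) = 2*K
o = 81 (o = (5 - 1*(-4))² = (5 + 4)² = 9² = 81)
V(z, U) = -60 - U (V(z, U) = -3 + (-57 - U) = -60 - U)
V(o, Y(6))/(3*1563 - 1*(-16829)) + 25763/(-5080) = (-60 - 2*6)/(3*1563 - 1*(-16829)) + 25763/(-5080) = (-60 - 1*12)/(4689 + 16829) + 25763*(-1/5080) = (-60 - 12)/21518 - 25763/5080 = -72*1/21518 - 25763/5080 = -36/10759 - 25763/5080 = -277366997/54655720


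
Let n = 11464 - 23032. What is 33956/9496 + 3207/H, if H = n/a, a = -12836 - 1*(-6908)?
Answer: 471151486/286067 ≈ 1647.0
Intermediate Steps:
n = -11568
a = -5928 (a = -12836 + 6908 = -5928)
H = 482/247 (H = -11568/(-5928) = -11568*(-1/5928) = 482/247 ≈ 1.9514)
33956/9496 + 3207/H = 33956/9496 + 3207/(482/247) = 33956*(1/9496) + 3207*(247/482) = 8489/2374 + 792129/482 = 471151486/286067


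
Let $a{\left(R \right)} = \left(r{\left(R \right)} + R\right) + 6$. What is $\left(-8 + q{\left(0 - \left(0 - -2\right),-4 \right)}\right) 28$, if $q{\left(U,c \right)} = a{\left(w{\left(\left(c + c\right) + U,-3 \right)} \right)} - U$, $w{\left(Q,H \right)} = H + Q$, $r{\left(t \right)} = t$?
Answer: $-728$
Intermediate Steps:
$a{\left(R \right)} = 6 + 2 R$ ($a{\left(R \right)} = \left(R + R\right) + 6 = 2 R + 6 = 6 + 2 R$)
$q{\left(U,c \right)} = U + 4 c$ ($q{\left(U,c \right)} = \left(6 + 2 \left(-3 + \left(\left(c + c\right) + U\right)\right)\right) - U = \left(6 + 2 \left(-3 + \left(2 c + U\right)\right)\right) - U = \left(6 + 2 \left(-3 + \left(U + 2 c\right)\right)\right) - U = \left(6 + 2 \left(-3 + U + 2 c\right)\right) - U = \left(6 + \left(-6 + 2 U + 4 c\right)\right) - U = \left(2 U + 4 c\right) - U = U + 4 c$)
$\left(-8 + q{\left(0 - \left(0 - -2\right),-4 \right)}\right) 28 = \left(-8 + \left(\left(0 - \left(0 - -2\right)\right) + 4 \left(-4\right)\right)\right) 28 = \left(-8 + \left(\left(0 - \left(0 + 2\right)\right) - 16\right)\right) 28 = \left(-8 + \left(\left(0 - 2\right) - 16\right)\right) 28 = \left(-8 - 18\right) 28 = \left(-26\right) 28 = -728$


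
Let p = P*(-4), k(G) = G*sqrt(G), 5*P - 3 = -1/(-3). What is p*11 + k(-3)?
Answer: -88/3 - 3*I*sqrt(3) ≈ -29.333 - 5.1962*I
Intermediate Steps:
P = 2/3 (P = 3/5 + (-1/(-3))/5 = 3/5 + (-1*(-1/3))/5 = 3/5 + (1/5)*(1/3) = 3/5 + 1/15 = 2/3 ≈ 0.66667)
k(G) = G**(3/2)
p = -8/3 (p = (2/3)*(-4) = -8/3 ≈ -2.6667)
p*11 + k(-3) = -8/3*11 + (-3)**(3/2) = -88/3 - 3*I*sqrt(3)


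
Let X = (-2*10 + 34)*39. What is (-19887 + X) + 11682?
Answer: -7659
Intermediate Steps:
X = 546 (X = (-20 + 34)*39 = 14*39 = 546)
(-19887 + X) + 11682 = (-19887 + 546) + 11682 = -19341 + 11682 = -7659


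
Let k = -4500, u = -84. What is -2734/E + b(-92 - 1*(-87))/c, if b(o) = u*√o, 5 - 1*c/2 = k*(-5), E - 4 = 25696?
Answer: -1367/12850 + 42*I*√5/22495 ≈ -0.10638 + 0.0041749*I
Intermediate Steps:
E = 25700 (E = 4 + 25696 = 25700)
c = -44990 (c = 10 - (-9000)*(-5) = 10 - 2*22500 = 10 - 45000 = -44990)
b(o) = -84*√o
-2734/E + b(-92 - 1*(-87))/c = -2734/25700 - 84*√(-92 - 1*(-87))/(-44990) = -2734*1/25700 - 84*√(-92 + 87)*(-1/44990) = -1367/12850 - 84*I*√5*(-1/44990) = -1367/12850 + 42*I*√5/22495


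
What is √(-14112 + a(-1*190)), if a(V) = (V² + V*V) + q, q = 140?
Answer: 2*√14557 ≈ 241.30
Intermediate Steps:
a(V) = 140 + 2*V² (a(V) = (V² + V*V) + 140 = (V² + V²) + 140 = 2*V² + 140 = 140 + 2*V²)
√(-14112 + a(-1*190)) = √(-14112 + (140 + 2*(-1*190)²)) = √(-14112 + (140 + 2*(-190)²)) = √(-14112 + (140 + 2*36100)) = √(-14112 + (140 + 72200)) = √(-14112 + 72340) = √58228 = 2*√14557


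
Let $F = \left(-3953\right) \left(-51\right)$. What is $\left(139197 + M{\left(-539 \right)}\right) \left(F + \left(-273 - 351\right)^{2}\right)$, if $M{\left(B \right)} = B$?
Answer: $81943966182$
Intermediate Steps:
$F = 201603$
$\left(139197 + M{\left(-539 \right)}\right) \left(F + \left(-273 - 351\right)^{2}\right) = \left(139197 - 539\right) \left(201603 + \left(-273 - 351\right)^{2}\right) = 138658 \left(201603 + \left(-624\right)^{2}\right) = 138658 \left(201603 + 389376\right) = 138658 \cdot 590979 = 81943966182$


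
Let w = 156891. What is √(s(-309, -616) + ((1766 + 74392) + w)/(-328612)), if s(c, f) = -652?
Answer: I*√17620838661169/164306 ≈ 25.548*I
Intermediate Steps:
√(s(-309, -616) + ((1766 + 74392) + w)/(-328612)) = √(-652 + ((1766 + 74392) + 156891)/(-328612)) = √(-652 + (76158 + 156891)*(-1/328612)) = √(-652 + 233049*(-1/328612)) = √(-652 - 233049/328612) = √(-214488073/328612) = I*√17620838661169/164306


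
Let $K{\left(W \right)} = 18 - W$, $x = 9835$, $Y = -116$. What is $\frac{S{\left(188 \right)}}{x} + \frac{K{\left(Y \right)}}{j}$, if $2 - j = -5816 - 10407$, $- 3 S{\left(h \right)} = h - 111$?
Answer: $\frac{77267}{13677675} \approx 0.0056491$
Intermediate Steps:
$S{\left(h \right)} = 37 - \frac{h}{3}$ ($S{\left(h \right)} = - \frac{h - 111}{3} = - \frac{-111 + h}{3} = 37 - \frac{h}{3}$)
$j = 16225$ ($j = 2 - \left(-5816 - 10407\right) = 2 - -16223 = 2 + 16223 = 16225$)
$\frac{S{\left(188 \right)}}{x} + \frac{K{\left(Y \right)}}{j} = \frac{37 - \frac{188}{3}}{9835} + \frac{18 - -116}{16225} = \left(37 - \frac{188}{3}\right) \frac{1}{9835} + \left(18 + 116\right) \frac{1}{16225} = \left(- \frac{77}{3}\right) \frac{1}{9835} + 134 \cdot \frac{1}{16225} = - \frac{11}{4215} + \frac{134}{16225} = \frac{77267}{13677675}$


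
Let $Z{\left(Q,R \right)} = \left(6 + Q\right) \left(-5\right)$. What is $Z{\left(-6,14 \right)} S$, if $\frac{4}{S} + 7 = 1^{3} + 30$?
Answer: $0$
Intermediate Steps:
$Z{\left(Q,R \right)} = -30 - 5 Q$
$S = \frac{1}{6}$ ($S = \frac{4}{-7 + \left(1^{3} + 30\right)} = \frac{4}{-7 + \left(1 + 30\right)} = \frac{4}{-7 + 31} = \frac{4}{24} = 4 \cdot \frac{1}{24} = \frac{1}{6} \approx 0.16667$)
$Z{\left(-6,14 \right)} S = \left(-30 - -30\right) \frac{1}{6} = \left(-30 + 30\right) \frac{1}{6} = 0 \cdot \frac{1}{6} = 0$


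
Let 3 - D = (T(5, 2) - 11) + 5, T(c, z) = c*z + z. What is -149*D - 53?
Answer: 394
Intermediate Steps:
T(c, z) = z + c*z
D = -3 (D = 3 - ((2*(1 + 5) - 11) + 5) = 3 - ((2*6 - 11) + 5) = 3 - ((12 - 11) + 5) = 3 - (1 + 5) = 3 - 1*6 = 3 - 6 = -3)
-149*D - 53 = -149*(-3) - 53 = 447 - 53 = 394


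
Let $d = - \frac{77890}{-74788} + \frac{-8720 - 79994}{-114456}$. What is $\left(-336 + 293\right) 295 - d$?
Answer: $- \frac{13574791169519}{1069991916} \approx -12687.0$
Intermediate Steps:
$d = \frac{1943715059}{1069991916}$ ($d = \left(-77890\right) \left(- \frac{1}{74788}\right) - - \frac{44357}{57228} = \frac{38945}{37394} + \frac{44357}{57228} = \frac{1943715059}{1069991916} \approx 1.8166$)
$\left(-336 + 293\right) 295 - d = \left(-336 + 293\right) 295 - \frac{1943715059}{1069991916} = \left(-43\right) 295 - \frac{1943715059}{1069991916} = -12685 - \frac{1943715059}{1069991916} = - \frac{13574791169519}{1069991916}$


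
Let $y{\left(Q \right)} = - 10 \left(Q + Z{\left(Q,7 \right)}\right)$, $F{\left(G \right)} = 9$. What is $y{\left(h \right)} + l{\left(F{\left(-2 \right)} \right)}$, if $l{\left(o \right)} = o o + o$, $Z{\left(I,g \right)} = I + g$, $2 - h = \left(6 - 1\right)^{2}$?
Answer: $480$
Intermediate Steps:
$h = -23$ ($h = 2 - \left(6 - 1\right)^{2} = 2 - 5^{2} = 2 - 25 = -23$)
$y{\left(Q \right)} = -70 - 20 Q$ ($y{\left(Q \right)} = - 10 \left(Q + \left(Q + 7\right)\right) = - 10 \left(Q + \left(7 + Q\right)\right) = - 10 \left(7 + 2 Q\right) = -70 - 20 Q$)
$l{\left(o \right)} = o + o^{2}$ ($l{\left(o \right)} = o^{2} + o = o + o^{2}$)
$y{\left(h \right)} + l{\left(F{\left(-2 \right)} \right)} = \left(-70 - -460\right) + 9 \left(1 + 9\right) = \left(-70 + 460\right) + 9 \cdot 10 = 390 + 90 = 480$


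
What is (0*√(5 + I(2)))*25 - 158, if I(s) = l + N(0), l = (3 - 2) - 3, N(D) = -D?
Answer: -158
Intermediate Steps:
l = -2 (l = 1 - 3 = -2)
I(s) = -2 (I(s) = -2 - 1*0 = -2 + 0 = -2)
(0*√(5 + I(2)))*25 - 158 = (0*√(5 - 2))*25 - 158 = (0*√3)*25 - 158 = 0*25 - 158 = 0 - 158 = -158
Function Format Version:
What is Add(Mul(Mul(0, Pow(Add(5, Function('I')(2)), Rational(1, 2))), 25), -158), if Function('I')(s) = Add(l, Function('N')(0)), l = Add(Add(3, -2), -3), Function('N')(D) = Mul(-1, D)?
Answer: -158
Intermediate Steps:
l = -2 (l = Add(1, -3) = -2)
Function('I')(s) = -2 (Function('I')(s) = Add(-2, Mul(-1, 0)) = Add(-2, 0) = -2)
Add(Mul(Mul(0, Pow(Add(5, Function('I')(2)), Rational(1, 2))), 25), -158) = Add(Mul(Mul(0, Pow(Add(5, -2), Rational(1, 2))), 25), -158) = Add(Mul(Mul(0, Pow(3, Rational(1, 2))), 25), -158) = Add(Mul(0, 25), -158) = Add(0, -158) = -158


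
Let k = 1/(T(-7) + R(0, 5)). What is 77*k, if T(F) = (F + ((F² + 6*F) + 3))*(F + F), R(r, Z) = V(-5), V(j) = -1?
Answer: -77/43 ≈ -1.7907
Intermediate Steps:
R(r, Z) = -1
T(F) = 2*F*(3 + F² + 7*F) (T(F) = (F + (3 + F² + 6*F))*(2*F) = (3 + F² + 7*F)*(2*F) = 2*F*(3 + F² + 7*F))
k = -1/43 (k = 1/(2*(-7)*(3 + (-7)² + 7*(-7)) - 1) = 1/(2*(-7)*(3 + 49 - 49) - 1) = 1/(2*(-7)*3 - 1) = 1/(-42 - 1) = 1/(-43) = -1/43 ≈ -0.023256)
77*k = 77*(-1/43) = -77/43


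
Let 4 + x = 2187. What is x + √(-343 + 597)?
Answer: 2183 + √254 ≈ 2198.9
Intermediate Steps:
x = 2183 (x = -4 + 2187 = 2183)
x + √(-343 + 597) = 2183 + √(-343 + 597) = 2183 + √254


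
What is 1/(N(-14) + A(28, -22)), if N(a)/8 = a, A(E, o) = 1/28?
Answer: -28/3135 ≈ -0.0089314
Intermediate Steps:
A(E, o) = 1/28
N(a) = 8*a
1/(N(-14) + A(28, -22)) = 1/(8*(-14) + 1/28) = 1/(-112 + 1/28) = 1/(-3135/28) = -28/3135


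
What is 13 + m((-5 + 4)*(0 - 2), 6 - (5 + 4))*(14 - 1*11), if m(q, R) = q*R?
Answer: -5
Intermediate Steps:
m(q, R) = R*q
13 + m((-5 + 4)*(0 - 2), 6 - (5 + 4))*(14 - 1*11) = 13 + ((6 - (5 + 4))*((-5 + 4)*(0 - 2)))*(14 - 1*11) = 13 + ((6 - 1*9)*(-1*(-2)))*(14 - 11) = 13 + ((6 - 9)*2)*3 = 13 - 3*2*3 = 13 - 6*3 = 13 - 18 = -5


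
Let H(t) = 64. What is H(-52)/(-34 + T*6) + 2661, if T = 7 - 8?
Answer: 13297/5 ≈ 2659.4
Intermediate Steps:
T = -1
H(-52)/(-34 + T*6) + 2661 = 64/(-34 - 1*6) + 2661 = 64/(-34 - 6) + 2661 = 64/(-40) + 2661 = 64*(-1/40) + 2661 = -8/5 + 2661 = 13297/5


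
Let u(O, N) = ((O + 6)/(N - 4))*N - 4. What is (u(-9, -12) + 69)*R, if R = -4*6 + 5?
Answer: -4769/4 ≈ -1192.3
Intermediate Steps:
u(O, N) = -4 + N*(6 + O)/(-4 + N) (u(O, N) = ((6 + O)/(-4 + N))*N - 4 = N*(6 + O)/(-4 + N) - 4 = -4 + N*(6 + O)/(-4 + N))
R = -19 (R = -24 + 5 = -19)
(u(-9, -12) + 69)*R = ((16 + 2*(-12) - 12*(-9))/(-4 - 12) + 69)*(-19) = ((16 - 24 + 108)/(-16) + 69)*(-19) = (-1/16*100 + 69)*(-19) = (-25/4 + 69)*(-19) = (251/4)*(-19) = -4769/4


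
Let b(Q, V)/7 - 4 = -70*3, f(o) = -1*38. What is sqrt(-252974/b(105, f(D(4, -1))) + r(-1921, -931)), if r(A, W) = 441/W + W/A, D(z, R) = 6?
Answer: sqrt(121498304617339727)/26315779 ≈ 13.246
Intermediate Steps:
f(o) = -38
b(Q, V) = -1442 (b(Q, V) = 28 + 7*(-70*3) = 28 + 7*(-210) = 28 - 1470 = -1442)
sqrt(-252974/b(105, f(D(4, -1))) + r(-1921, -931)) = sqrt(-252974/(-1442) + (441/(-931) - 931/(-1921))) = sqrt(-252974*(-1/1442) + (441*(-1/931) - 931*(-1/1921))) = sqrt(126487/721 + (-9/19 + 931/1921)) = sqrt(126487/721 + 400/36499) = sqrt(4616937413/26315779) = sqrt(121498304617339727)/26315779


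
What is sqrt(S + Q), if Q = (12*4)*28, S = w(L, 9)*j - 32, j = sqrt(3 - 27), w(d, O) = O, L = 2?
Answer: sqrt(1312 + 18*I*sqrt(6)) ≈ 36.227 + 0.6085*I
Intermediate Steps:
j = 2*I*sqrt(6) (j = sqrt(-24) = 2*I*sqrt(6) ≈ 4.899*I)
S = -32 + 18*I*sqrt(6) (S = 9*(2*I*sqrt(6)) - 32 = 18*I*sqrt(6) - 32 = -32 + 18*I*sqrt(6) ≈ -32.0 + 44.091*I)
Q = 1344 (Q = 48*28 = 1344)
sqrt(S + Q) = sqrt((-32 + 18*I*sqrt(6)) + 1344) = sqrt(1312 + 18*I*sqrt(6))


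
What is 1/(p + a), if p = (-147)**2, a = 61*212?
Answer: 1/34541 ≈ 2.8951e-5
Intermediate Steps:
a = 12932
p = 21609
1/(p + a) = 1/(21609 + 12932) = 1/34541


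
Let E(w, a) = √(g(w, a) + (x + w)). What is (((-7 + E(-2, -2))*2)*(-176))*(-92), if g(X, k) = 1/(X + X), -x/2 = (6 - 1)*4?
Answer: -226688 + 210496*I ≈ -2.2669e+5 + 2.105e+5*I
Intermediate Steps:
x = -40 (x = -2*(6 - 1)*4 = -10*4 = -2*20 = -40)
g(X, k) = 1/(2*X)
E(w, a) = √(-40 + w + 1/(2*w)) (E(w, a) = √(1/(2*w) + (-40 + w)) = √(-40 + w + 1/(2*w)))
(((-7 + E(-2, -2))*2)*(-176))*(-92) = (((-7 + √(-160 + 2/(-2) + 4*(-2))/2)*2)*(-176))*(-92) = (((-7 + √(-160 + 2*(-½) - 8)/2)*2)*(-176))*(-92) = (((-7 + √(-160 - 1 - 8)/2)*2)*(-176))*(-92) = (((-7 + √(-169)/2)*2)*(-176))*(-92) = (((-7 + (13*I)/2)*2)*(-176))*(-92) = (((-7 + 13*I/2)*2)*(-176))*(-92) = ((-14 + 13*I)*(-176))*(-92) = (2464 - 2288*I)*(-92) = -226688 + 210496*I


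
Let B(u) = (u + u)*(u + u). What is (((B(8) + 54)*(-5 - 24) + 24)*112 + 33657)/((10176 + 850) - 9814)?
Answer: -970535/1212 ≈ -800.77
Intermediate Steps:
B(u) = 4*u² (B(u) = (2*u)*(2*u) = 4*u²)
(((B(8) + 54)*(-5 - 24) + 24)*112 + 33657)/((10176 + 850) - 9814) = (((4*8² + 54)*(-5 - 24) + 24)*112 + 33657)/((10176 + 850) - 9814) = (((4*64 + 54)*(-29) + 24)*112 + 33657)/(11026 - 9814) = (((256 + 54)*(-29) + 24)*112 + 33657)/1212 = ((310*(-29) + 24)*112 + 33657)*(1/1212) = ((-8990 + 24)*112 + 33657)*(1/1212) = (-8966*112 + 33657)*(1/1212) = (-1004192 + 33657)*(1/1212) = -970535*1/1212 = -970535/1212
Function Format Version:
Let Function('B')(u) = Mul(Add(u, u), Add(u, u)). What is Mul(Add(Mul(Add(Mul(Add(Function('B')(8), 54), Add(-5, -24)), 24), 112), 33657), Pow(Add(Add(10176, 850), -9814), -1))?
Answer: Rational(-970535, 1212) ≈ -800.77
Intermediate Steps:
Function('B')(u) = Mul(4, Pow(u, 2)) (Function('B')(u) = Mul(Mul(2, u), Mul(2, u)) = Mul(4, Pow(u, 2)))
Mul(Add(Mul(Add(Mul(Add(Function('B')(8), 54), Add(-5, -24)), 24), 112), 33657), Pow(Add(Add(10176, 850), -9814), -1)) = Mul(Add(Mul(Add(Mul(Add(Mul(4, Pow(8, 2)), 54), Add(-5, -24)), 24), 112), 33657), Pow(Add(Add(10176, 850), -9814), -1)) = Mul(Add(Mul(Add(Mul(Add(Mul(4, 64), 54), -29), 24), 112), 33657), Pow(Add(11026, -9814), -1)) = Mul(Add(Mul(Add(Mul(Add(256, 54), -29), 24), 112), 33657), Pow(1212, -1)) = Mul(Add(Mul(Add(Mul(310, -29), 24), 112), 33657), Rational(1, 1212)) = Mul(Add(Mul(Add(-8990, 24), 112), 33657), Rational(1, 1212)) = Mul(Add(Mul(-8966, 112), 33657), Rational(1, 1212)) = Mul(Add(-1004192, 33657), Rational(1, 1212)) = Mul(-970535, Rational(1, 1212)) = Rational(-970535, 1212)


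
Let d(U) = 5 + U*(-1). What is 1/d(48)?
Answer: -1/43 ≈ -0.023256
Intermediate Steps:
d(U) = 5 - U
1/d(48) = 1/(5 - 1*48) = 1/(5 - 48) = 1/(-43) = -1/43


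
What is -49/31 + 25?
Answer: 726/31 ≈ 23.419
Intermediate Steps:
-49/31 + 25 = 726/31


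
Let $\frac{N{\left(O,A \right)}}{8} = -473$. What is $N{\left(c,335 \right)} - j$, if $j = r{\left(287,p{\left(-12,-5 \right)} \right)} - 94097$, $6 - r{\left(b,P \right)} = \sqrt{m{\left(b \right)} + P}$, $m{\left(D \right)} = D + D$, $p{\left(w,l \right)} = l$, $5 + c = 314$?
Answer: $90307 + \sqrt{569} \approx 90331.0$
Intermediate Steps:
$c = 309$ ($c = -5 + 314 = 309$)
$m{\left(D \right)} = 2 D$
$r{\left(b,P \right)} = 6 - \sqrt{P + 2 b}$ ($r{\left(b,P \right)} = 6 - \sqrt{2 b + P} = 6 - \sqrt{P + 2 b}$)
$N{\left(O,A \right)} = -3784$ ($N{\left(O,A \right)} = 8 \left(-473\right) = -3784$)
$j = -94091 - \sqrt{569}$ ($j = \left(6 - \sqrt{-5 + 2 \cdot 287}\right) - 94097 = \left(6 - \sqrt{-5 + 574}\right) - 94097 = \left(6 - \sqrt{569}\right) - 94097 = -94091 - \sqrt{569} \approx -94115.0$)
$N{\left(c,335 \right)} - j = -3784 - \left(-94091 - \sqrt{569}\right) = -3784 + \left(94091 + \sqrt{569}\right) = 90307 + \sqrt{569}$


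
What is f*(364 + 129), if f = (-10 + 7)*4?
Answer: -5916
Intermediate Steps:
f = -12 (f = -3*4 = -12)
f*(364 + 129) = -12*(364 + 129) = -12*493 = -5916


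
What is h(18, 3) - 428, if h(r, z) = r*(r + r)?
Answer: 220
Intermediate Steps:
h(r, z) = 2*r² (h(r, z) = r*(2*r) = 2*r²)
h(18, 3) - 428 = 2*18² - 428 = 2*324 - 428 = 648 - 428 = 220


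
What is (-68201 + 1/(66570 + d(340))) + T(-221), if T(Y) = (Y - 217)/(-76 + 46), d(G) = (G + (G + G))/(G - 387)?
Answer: -213271376281/3127770 ≈ -68186.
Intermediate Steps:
d(G) = 3*G/(-387 + G) (d(G) = (G + 2*G)/(-387 + G) = (3*G)/(-387 + G) = 3*G/(-387 + G))
T(Y) = 217/30 - Y/30 (T(Y) = (-217 + Y)/(-30) = (-217 + Y)*(-1/30) = 217/30 - Y/30)
(-68201 + 1/(66570 + d(340))) + T(-221) = (-68201 + 1/(66570 + 3*340/(-387 + 340))) + (217/30 - 1/30*(-221)) = (-68201 + 1/(66570 + 3*340/(-47))) + (217/30 + 221/30) = (-68201 + 1/(66570 + 3*340*(-1/47))) + 73/5 = (-68201 + 1/(66570 - 1020/47)) + 73/5 = (-68201 + 1/(3127770/47)) + 73/5 = (-68201 + 47/3127770) + 73/5 = -213317041723/3127770 + 73/5 = -213271376281/3127770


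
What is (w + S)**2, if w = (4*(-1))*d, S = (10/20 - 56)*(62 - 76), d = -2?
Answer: 616225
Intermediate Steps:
S = 777 (S = (10*(1/20) - 56)*(-14) = (1/2 - 56)*(-14) = -111/2*(-14) = 777)
w = 8 (w = (4*(-1))*(-2) = -4*(-2) = 8)
(w + S)**2 = (8 + 777)**2 = 785**2 = 616225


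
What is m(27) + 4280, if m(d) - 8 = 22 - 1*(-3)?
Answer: 4313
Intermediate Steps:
m(d) = 33 (m(d) = 8 + (22 - 1*(-3)) = 8 + (22 + 3) = 8 + 25 = 33)
m(27) + 4280 = 33 + 4280 = 4313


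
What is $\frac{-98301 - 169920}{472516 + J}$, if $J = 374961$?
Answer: $- \frac{268221}{847477} \approx -0.31649$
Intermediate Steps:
$\frac{-98301 - 169920}{472516 + J} = \frac{-98301 - 169920}{472516 + 374961} = - \frac{268221}{847477}$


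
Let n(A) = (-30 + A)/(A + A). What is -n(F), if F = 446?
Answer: -104/223 ≈ -0.46637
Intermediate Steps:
n(A) = (-30 + A)/(2*A) (n(A) = (-30 + A)/((2*A)) = (-30 + A)*(1/(2*A)) = (-30 + A)/(2*A))
-n(F) = -(-30 + 446)/(2*446) = -416/(2*446) = -1*104/223 = -104/223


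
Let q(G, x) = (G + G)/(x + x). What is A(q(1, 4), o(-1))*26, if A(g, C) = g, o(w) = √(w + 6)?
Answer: 13/2 ≈ 6.5000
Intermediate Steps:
q(G, x) = G/x (q(G, x) = (2*G)/((2*x)) = (2*G)*(1/(2*x)) = G/x)
o(w) = √(6 + w)
A(q(1, 4), o(-1))*26 = (1/4)*26 = (1*(¼))*26 = (¼)*26 = 13/2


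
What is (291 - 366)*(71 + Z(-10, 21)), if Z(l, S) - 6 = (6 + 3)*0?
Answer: -5775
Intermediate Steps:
Z(l, S) = 6 (Z(l, S) = 6 + (6 + 3)*0 = 6 + 9*0 = 6 + 0 = 6)
(291 - 366)*(71 + Z(-10, 21)) = (291 - 366)*(71 + 6) = -75*77 = -5775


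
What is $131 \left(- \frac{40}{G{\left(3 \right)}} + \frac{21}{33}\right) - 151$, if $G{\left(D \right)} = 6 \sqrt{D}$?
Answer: $- \frac{744}{11} - \frac{2620 \sqrt{3}}{9} \approx -571.86$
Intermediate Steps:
$131 \left(- \frac{40}{G{\left(3 \right)}} + \frac{21}{33}\right) - 151 = 131 \left(- \frac{40}{6 \sqrt{3}} + \frac{21}{33}\right) - 151 = 131 \left(- 40 \frac{\sqrt{3}}{18} + 21 \cdot \frac{1}{33}\right) - 151 = 131 \left(- \frac{20 \sqrt{3}}{9} + \frac{7}{11}\right) - 151 = 131 \left(\frac{7}{11} - \frac{20 \sqrt{3}}{9}\right) - 151 = \left(\frac{917}{11} - \frac{2620 \sqrt{3}}{9}\right) - 151 = - \frac{744}{11} - \frac{2620 \sqrt{3}}{9}$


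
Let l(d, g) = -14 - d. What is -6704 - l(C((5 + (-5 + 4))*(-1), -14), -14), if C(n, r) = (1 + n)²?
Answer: -6681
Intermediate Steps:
-6704 - l(C((5 + (-5 + 4))*(-1), -14), -14) = -6704 - (-14 - (1 + (5 + (-5 + 4))*(-1))²) = -6704 - (-14 - (1 + (5 - 1)*(-1))²) = -6704 - (-14 - (1 + 4*(-1))²) = -6704 - (-14 - (1 - 4)²) = -6704 - (-14 - 1*(-3)²) = -6704 - (-14 - 1*9) = -6704 - (-14 - 9) = -6704 - 1*(-23) = -6704 + 23 = -6681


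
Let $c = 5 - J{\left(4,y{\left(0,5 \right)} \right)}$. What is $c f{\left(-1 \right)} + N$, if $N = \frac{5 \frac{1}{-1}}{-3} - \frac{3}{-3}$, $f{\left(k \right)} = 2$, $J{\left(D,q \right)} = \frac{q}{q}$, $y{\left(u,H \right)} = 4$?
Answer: $\frac{32}{3} \approx 10.667$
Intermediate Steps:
$J{\left(D,q \right)} = 1$
$c = 4$ ($c = 5 - 1 = 4$)
$N = \frac{8}{3}$ ($N = 5 \left(-1\right) \left(- \frac{1}{3}\right) - -1 = \left(-5\right) \left(- \frac{1}{3}\right) + 1 = \frac{5}{3} + 1 = \frac{8}{3} \approx 2.6667$)
$c f{\left(-1 \right)} + N = 4 \cdot 2 + \frac{8}{3} = 8 + \frac{8}{3} = \frac{32}{3}$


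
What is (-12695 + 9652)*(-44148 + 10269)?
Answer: 103093797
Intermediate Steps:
(-12695 + 9652)*(-44148 + 10269) = -3043*(-33879) = 103093797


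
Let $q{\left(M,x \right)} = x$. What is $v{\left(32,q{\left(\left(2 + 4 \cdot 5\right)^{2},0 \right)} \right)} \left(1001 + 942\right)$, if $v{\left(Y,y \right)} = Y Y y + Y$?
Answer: $62176$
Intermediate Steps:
$v{\left(Y,y \right)} = Y + y Y^{2}$ ($v{\left(Y,y \right)} = Y^{2} y + Y = y Y^{2} + Y = Y + y Y^{2}$)
$v{\left(32,q{\left(\left(2 + 4 \cdot 5\right)^{2},0 \right)} \right)} \left(1001 + 942\right) = 32 \left(1 + 32 \cdot 0\right) \left(1001 + 942\right) = 32 \left(1 + 0\right) 1943 = 32 \cdot 1 \cdot 1943 = 32 \cdot 1943 = 62176$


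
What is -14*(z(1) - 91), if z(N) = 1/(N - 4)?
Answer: 3836/3 ≈ 1278.7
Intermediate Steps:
z(N) = 1/(-4 + N)
-14*(z(1) - 91) = -14*(1/(-4 + 1) - 91) = -14*(1/(-3) - 91) = -14*(-⅓ - 91) = -14*(-274/3) = 3836/3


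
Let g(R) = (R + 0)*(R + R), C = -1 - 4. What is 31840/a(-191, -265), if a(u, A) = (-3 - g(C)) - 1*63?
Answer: -7960/29 ≈ -274.48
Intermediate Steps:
C = -5
g(R) = 2*R² (g(R) = R*(2*R) = 2*R²)
a(u, A) = -116 (a(u, A) = (-3 - 2*(-5)²) - 1*63 = (-3 - 2*25) - 63 = (-3 - 1*50) - 63 = (-3 - 50) - 63 = -53 - 63 = -116)
31840/a(-191, -265) = 31840/(-116) = 31840*(-1/116) = -7960/29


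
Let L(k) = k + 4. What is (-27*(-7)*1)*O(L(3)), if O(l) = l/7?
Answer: 189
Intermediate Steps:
L(k) = 4 + k
O(l) = l/7 (O(l) = l*(⅐) = l/7)
(-27*(-7)*1)*O(L(3)) = (-27*(-7)*1)*((4 + 3)/7) = (189*1)*((⅐)*7) = 189*1 = 189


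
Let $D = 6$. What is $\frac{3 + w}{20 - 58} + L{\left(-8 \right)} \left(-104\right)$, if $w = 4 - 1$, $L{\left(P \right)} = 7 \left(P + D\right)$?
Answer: $\frac{27661}{19} \approx 1455.8$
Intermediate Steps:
$L{\left(P \right)} = 42 + 7 P$ ($L{\left(P \right)} = 7 \left(P + 6\right) = 7 \left(6 + P\right) = 42 + 7 P$)
$w = 3$ ($w = 4 - 1 = 3$)
$\frac{3 + w}{20 - 58} + L{\left(-8 \right)} \left(-104\right) = \frac{3 + 3}{20 - 58} + \left(42 + 7 \left(-8\right)\right) \left(-104\right) = \frac{6}{-38} + \left(42 - 56\right) \left(-104\right) = 6 \left(- \frac{1}{38}\right) - -1456 = - \frac{3}{19} + 1456 = \frac{27661}{19}$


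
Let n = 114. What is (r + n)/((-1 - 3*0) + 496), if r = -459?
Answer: -23/33 ≈ -0.69697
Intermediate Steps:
(r + n)/((-1 - 3*0) + 496) = (-459 + 114)/((-1 - 3*0) + 496) = -345/((-1 + 0) + 496) = -345/(-1 + 496) = -345/495 = -345*1/495 = -23/33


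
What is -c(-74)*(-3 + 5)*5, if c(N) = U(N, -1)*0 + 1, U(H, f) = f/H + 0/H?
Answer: -10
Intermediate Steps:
U(H, f) = f/H (U(H, f) = f/H + 0 = f/H)
c(N) = 1 (c(N) = -1/N*0 + 1 = 0 + 1 = 1)
-c(-74)*(-3 + 5)*5 = -(-3 + 5)*5 = -2*5 = -10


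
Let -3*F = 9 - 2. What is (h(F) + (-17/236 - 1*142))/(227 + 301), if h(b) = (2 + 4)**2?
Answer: -25033/124608 ≈ -0.20089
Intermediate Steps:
F = -7/3 (F = -(9 - 2)/3 = -1/3*7 = -7/3 ≈ -2.3333)
h(b) = 36 (h(b) = 6**2 = 36)
(h(F) + (-17/236 - 1*142))/(227 + 301) = (36 + (-17/236 - 1*142))/(227 + 301) = (36 + (-17*1/236 - 142))/528 = (36 + (-17/236 - 142))/528 = (36 - 33529/236)/528 = (1/528)*(-25033/236) = -25033/124608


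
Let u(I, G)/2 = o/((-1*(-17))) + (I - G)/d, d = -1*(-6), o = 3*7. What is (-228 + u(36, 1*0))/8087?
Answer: -3630/137479 ≈ -0.026404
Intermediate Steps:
o = 21
d = 6
u(I, G) = 42/17 - G/3 + I/3 (u(I, G) = 2*(21/((-1*(-17))) + (I - G)/6) = 2*(21/17 + (I - G)*(1/6)) = 2*(21*(1/17) + (-G/6 + I/6)) = 2*(21/17 + (-G/6 + I/6)) = 2*(21/17 - G/6 + I/6) = 42/17 - G/3 + I/3)
(-228 + u(36, 1*0))/8087 = (-228 + (42/17 - 0/3 + (1/3)*36))/8087 = (-228 + (42/17 - 1/3*0 + 12))*(1/8087) = (-228 + (42/17 + 0 + 12))*(1/8087) = (-228 + 246/17)*(1/8087) = -3630/17*1/8087 = -3630/137479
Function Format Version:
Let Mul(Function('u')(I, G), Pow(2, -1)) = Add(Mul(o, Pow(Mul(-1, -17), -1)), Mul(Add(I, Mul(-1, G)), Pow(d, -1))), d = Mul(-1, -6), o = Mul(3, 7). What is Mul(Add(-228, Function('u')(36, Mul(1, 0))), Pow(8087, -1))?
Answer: Rational(-3630, 137479) ≈ -0.026404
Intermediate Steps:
o = 21
d = 6
Function('u')(I, G) = Add(Rational(42, 17), Mul(Rational(-1, 3), G), Mul(Rational(1, 3), I)) (Function('u')(I, G) = Mul(2, Add(Mul(21, Pow(Mul(-1, -17), -1)), Mul(Add(I, Mul(-1, G)), Pow(6, -1)))) = Mul(2, Add(Mul(21, Pow(17, -1)), Mul(Add(I, Mul(-1, G)), Rational(1, 6)))) = Mul(2, Add(Mul(21, Rational(1, 17)), Add(Mul(Rational(-1, 6), G), Mul(Rational(1, 6), I)))) = Mul(2, Add(Rational(21, 17), Add(Mul(Rational(-1, 6), G), Mul(Rational(1, 6), I)))) = Mul(2, Add(Rational(21, 17), Mul(Rational(-1, 6), G), Mul(Rational(1, 6), I))) = Add(Rational(42, 17), Mul(Rational(-1, 3), G), Mul(Rational(1, 3), I)))
Mul(Add(-228, Function('u')(36, Mul(1, 0))), Pow(8087, -1)) = Mul(Add(-228, Add(Rational(42, 17), Mul(Rational(-1, 3), Mul(1, 0)), Mul(Rational(1, 3), 36))), Pow(8087, -1)) = Mul(Add(-228, Add(Rational(42, 17), Mul(Rational(-1, 3), 0), 12)), Rational(1, 8087)) = Mul(Add(-228, Add(Rational(42, 17), 0, 12)), Rational(1, 8087)) = Mul(Add(-228, Rational(246, 17)), Rational(1, 8087)) = Mul(Rational(-3630, 17), Rational(1, 8087)) = Rational(-3630, 137479)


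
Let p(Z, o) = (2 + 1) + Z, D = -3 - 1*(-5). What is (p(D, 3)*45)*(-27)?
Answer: -6075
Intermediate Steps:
D = 2 (D = -3 + 5 = 2)
p(Z, o) = 3 + Z
(p(D, 3)*45)*(-27) = ((3 + 2)*45)*(-27) = (5*45)*(-27) = 225*(-27) = -6075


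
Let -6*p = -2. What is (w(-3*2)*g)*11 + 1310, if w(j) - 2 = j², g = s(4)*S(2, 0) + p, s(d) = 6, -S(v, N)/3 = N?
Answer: 4348/3 ≈ 1449.3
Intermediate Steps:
S(v, N) = -3*N
p = ⅓ (p = -⅙*(-2) = ⅓ ≈ 0.33333)
g = ⅓ (g = 6*(-3*0) + ⅓ = 6*0 + ⅓ = 0 + ⅓ = ⅓ ≈ 0.33333)
w(j) = 2 + j²
(w(-3*2)*g)*11 + 1310 = ((2 + (-3*2)²)*(⅓))*11 + 1310 = ((2 + (-6)²)*(⅓))*11 + 1310 = ((2 + 36)*(⅓))*11 + 1310 = (38*(⅓))*11 + 1310 = (38/3)*11 + 1310 = 418/3 + 1310 = 4348/3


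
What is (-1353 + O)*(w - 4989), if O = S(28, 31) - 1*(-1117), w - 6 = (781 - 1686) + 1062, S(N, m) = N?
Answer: 1003808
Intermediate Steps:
w = 163 (w = 6 + ((781 - 1686) + 1062) = 6 + (-905 + 1062) = 6 + 157 = 163)
O = 1145 (O = 28 - 1*(-1117) = 28 + 1117 = 1145)
(-1353 + O)*(w - 4989) = (-1353 + 1145)*(163 - 4989) = -208*(-4826) = 1003808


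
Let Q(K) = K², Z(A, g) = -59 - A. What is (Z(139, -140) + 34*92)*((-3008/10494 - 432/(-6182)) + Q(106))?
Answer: 48538724157800/1474407 ≈ 3.2921e+7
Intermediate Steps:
(Z(139, -140) + 34*92)*((-3008/10494 - 432/(-6182)) + Q(106)) = ((-59 - 1*139) + 34*92)*((-3008/10494 - 432/(-6182)) + 106²) = ((-59 - 139) + 3128)*((-3008*1/10494 - 432*(-1/6182)) + 11236) = (-198 + 3128)*((-1504/5247 + 216/3091) + 11236) = 2930*(-319592/1474407 + 11236) = 2930*(16566117460/1474407) = 48538724157800/1474407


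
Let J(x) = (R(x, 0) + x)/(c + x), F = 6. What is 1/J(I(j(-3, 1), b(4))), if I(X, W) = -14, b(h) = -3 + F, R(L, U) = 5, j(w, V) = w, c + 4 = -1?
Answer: 19/9 ≈ 2.1111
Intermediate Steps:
c = -5 (c = -4 - 1 = -5)
b(h) = 3 (b(h) = -3 + 6 = 3)
J(x) = (5 + x)/(-5 + x)
1/J(I(j(-3, 1), b(4))) = 1/((5 - 14)/(-5 - 14)) = 1/(-9/(-19)) = 1/(-1/19*(-9)) = 1/(9/19) = 19/9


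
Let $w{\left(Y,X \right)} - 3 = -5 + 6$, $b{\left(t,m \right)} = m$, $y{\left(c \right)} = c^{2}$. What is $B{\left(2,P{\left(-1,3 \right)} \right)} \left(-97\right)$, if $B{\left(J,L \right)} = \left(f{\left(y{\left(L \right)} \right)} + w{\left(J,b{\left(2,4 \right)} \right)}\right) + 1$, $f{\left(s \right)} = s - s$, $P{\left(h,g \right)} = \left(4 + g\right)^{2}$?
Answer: $-485$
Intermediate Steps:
$f{\left(s \right)} = 0$
$w{\left(Y,X \right)} = 4$ ($w{\left(Y,X \right)} = 3 + \left(-5 + 6\right) = 3 + 1 = 4$)
$B{\left(J,L \right)} = 5$ ($B{\left(J,L \right)} = \left(0 + 4\right) + 1 = 4 + 1 = 5$)
$B{\left(2,P{\left(-1,3 \right)} \right)} \left(-97\right) = 5 \left(-97\right) = -485$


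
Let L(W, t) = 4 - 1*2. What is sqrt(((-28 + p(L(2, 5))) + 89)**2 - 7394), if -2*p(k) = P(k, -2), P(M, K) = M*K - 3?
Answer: I*sqrt(12935)/2 ≈ 56.866*I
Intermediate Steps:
P(M, K) = -3 + K*M (P(M, K) = K*M - 3 = -3 + K*M)
L(W, t) = 2 (L(W, t) = 4 - 2 = 2)
p(k) = 3/2 + k (p(k) = -(-3 - 2*k)/2 = 3/2 + k)
sqrt(((-28 + p(L(2, 5))) + 89)**2 - 7394) = sqrt(((-28 + (3/2 + 2)) + 89)**2 - 7394) = sqrt(((-28 + 7/2) + 89)**2 - 7394) = sqrt((-49/2 + 89)**2 - 7394) = sqrt((129/2)**2 - 7394) = sqrt(16641/4 - 7394) = sqrt(-12935/4) = I*sqrt(12935)/2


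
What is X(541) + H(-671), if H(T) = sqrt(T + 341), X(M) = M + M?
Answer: 1082 + I*sqrt(330) ≈ 1082.0 + 18.166*I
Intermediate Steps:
X(M) = 2*M
H(T) = sqrt(341 + T)
X(541) + H(-671) = 2*541 + sqrt(341 - 671) = 1082 + sqrt(-330) = 1082 + I*sqrt(330)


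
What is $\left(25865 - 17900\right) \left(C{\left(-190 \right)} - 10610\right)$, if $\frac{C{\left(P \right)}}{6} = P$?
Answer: $-93588750$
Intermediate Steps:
$C{\left(P \right)} = 6 P$
$\left(25865 - 17900\right) \left(C{\left(-190 \right)} - 10610\right) = \left(25865 - 17900\right) \left(6 \left(-190\right) - 10610\right) = 7965 \left(-1140 - 10610\right) = 7965 \left(-11750\right) = -93588750$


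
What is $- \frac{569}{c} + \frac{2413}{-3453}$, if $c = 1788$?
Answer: $- \frac{697689}{685996} \approx -1.017$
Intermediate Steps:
$- \frac{569}{c} + \frac{2413}{-3453} = - \frac{569}{1788} + \frac{2413}{-3453} = \left(-569\right) \frac{1}{1788} + 2413 \left(- \frac{1}{3453}\right) = - \frac{569}{1788} - \frac{2413}{3453} = - \frac{697689}{685996}$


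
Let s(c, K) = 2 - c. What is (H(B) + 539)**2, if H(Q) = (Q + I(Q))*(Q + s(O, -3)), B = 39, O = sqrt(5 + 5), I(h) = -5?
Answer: 3748049 - 131444*sqrt(10) ≈ 3.3324e+6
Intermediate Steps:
O = sqrt(10) ≈ 3.1623
H(Q) = (-5 + Q)*(2 + Q - sqrt(10)) (H(Q) = (Q - 5)*(Q + (2 - sqrt(10))) = (-5 + Q)*(2 + Q - sqrt(10)))
(H(B) + 539)**2 = ((-10 + 39**2 - 3*39 + 5*sqrt(10) - 1*39*sqrt(10)) + 539)**2 = ((-10 + 1521 - 117 + 5*sqrt(10) - 39*sqrt(10)) + 539)**2 = ((1394 - 34*sqrt(10)) + 539)**2 = (1933 - 34*sqrt(10))**2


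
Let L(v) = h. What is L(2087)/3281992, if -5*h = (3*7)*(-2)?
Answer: 3/1172140 ≈ 2.5594e-6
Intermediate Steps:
h = 42/5 (h = -3*7*(-2)/5 = -21*(-2)/5 = -⅕*(-42) = 42/5 ≈ 8.4000)
L(v) = 42/5
L(2087)/3281992 = (42/5)/3281992 = (42/5)*(1/3281992) = 3/1172140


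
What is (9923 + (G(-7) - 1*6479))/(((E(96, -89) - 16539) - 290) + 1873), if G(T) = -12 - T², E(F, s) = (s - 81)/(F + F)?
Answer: -324768/1435861 ≈ -0.22618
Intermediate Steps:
E(F, s) = (-81 + s)/(2*F) (E(F, s) = (-81 + s)/((2*F)) = (-81 + s)*(1/(2*F)) = (-81 + s)/(2*F))
(9923 + (G(-7) - 1*6479))/(((E(96, -89) - 16539) - 290) + 1873) = (9923 + ((-12 - 1*(-7)²) - 1*6479))/((((½)*(-81 - 89)/96 - 16539) - 290) + 1873) = (9923 + ((-12 - 1*49) - 6479))/((((½)*(1/96)*(-170) - 16539) - 290) + 1873) = (9923 + ((-12 - 49) - 6479))/(((-85/96 - 16539) - 290) + 1873) = (9923 + (-61 - 6479))/((-1587829/96 - 290) + 1873) = (9923 - 6540)/(-1615669/96 + 1873) = 3383/(-1435861/96) = 3383*(-96/1435861) = -324768/1435861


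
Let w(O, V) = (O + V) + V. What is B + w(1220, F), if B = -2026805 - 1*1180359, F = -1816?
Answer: -3209576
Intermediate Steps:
w(O, V) = O + 2*V
B = -3207164 (B = -2026805 - 1180359 = -3207164)
B + w(1220, F) = -3207164 + (1220 + 2*(-1816)) = -3207164 + (1220 - 3632) = -3207164 - 2412 = -3209576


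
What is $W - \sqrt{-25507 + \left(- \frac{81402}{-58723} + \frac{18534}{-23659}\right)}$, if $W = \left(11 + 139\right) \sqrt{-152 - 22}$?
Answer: $\frac{i \left(- \sqrt{49233232989693351234391} + 208399118550 \sqrt{174}\right)}{1389327457} \approx 1818.9 i$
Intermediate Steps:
$W = 150 i \sqrt{174}$ ($W = 150 \sqrt{-174} = 150 i \sqrt{174} \approx 1978.6 i$)
$W - \sqrt{-25507 + \left(- \frac{81402}{-58723} + \frac{18534}{-23659}\right)} = 150 i \sqrt{174} - \sqrt{-25507 + \left(- \frac{81402}{-58723} + \frac{18534}{-23659}\right)} = 150 i \sqrt{174} - \sqrt{-25507 + \left(\left(-81402\right) \left(- \frac{1}{58723}\right) + 18534 \left(- \frac{1}{23659}\right)\right)} = 150 i \sqrt{174} - \sqrt{-25507 + \left(\frac{81402}{58723} - \frac{18534}{23659}\right)} = 150 i \sqrt{174} - \sqrt{-25507 + \frac{837517836}{1389327457}} = 150 i \sqrt{174} - \sqrt{- \frac{35436737927863}{1389327457}} = 150 i \sqrt{174} - \frac{i \sqrt{49233232989693351234391}}{1389327457}$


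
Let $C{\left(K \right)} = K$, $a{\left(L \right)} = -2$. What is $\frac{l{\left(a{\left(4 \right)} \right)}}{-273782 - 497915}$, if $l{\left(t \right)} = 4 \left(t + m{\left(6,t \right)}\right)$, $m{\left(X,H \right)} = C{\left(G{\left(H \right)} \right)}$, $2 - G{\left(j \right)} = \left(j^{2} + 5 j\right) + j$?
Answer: $- \frac{32}{771697} \approx -4.1467 \cdot 10^{-5}$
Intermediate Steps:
$G{\left(j \right)} = 2 - j^{2} - 6 j$ ($G{\left(j \right)} = 2 - \left(\left(j^{2} + 5 j\right) + j\right) = 2 - \left(j^{2} + 6 j\right) = 2 - j^{2} - 6 j$)
$m{\left(X,H \right)} = 2 - H^{2} - 6 H$
$l{\left(t \right)} = 8 - 20 t - 4 t^{2}$ ($l{\left(t \right)} = 4 \left(t - \left(-2 + t^{2} + 6 t\right)\right) = 4 \left(2 - t^{2} - 5 t\right) = 8 - 20 t - 4 t^{2}$)
$\frac{l{\left(a{\left(4 \right)} \right)}}{-273782 - 497915} = \frac{8 - -40 - 4 \left(-2\right)^{2}}{-273782 - 497915} = \frac{8 + 40 - 16}{-273782 - 497915} = \frac{8 + 40 - 16}{-771697} = 32 \left(- \frac{1}{771697}\right) = - \frac{32}{771697}$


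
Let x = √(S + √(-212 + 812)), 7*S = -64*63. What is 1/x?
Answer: -I*√2/(2*√(288 - 5*√6)) ≈ -0.042582*I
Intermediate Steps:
S = -576 (S = (-64*63)/7 = (⅐)*(-4032) = -576)
x = √(-576 + 10*√6) (x = √(-576 + √(-212 + 812)) = √(-576 + √600) = √(-576 + 10*√6) ≈ 23.484*I)
1/x = 1/(√(-576 + 10*√6)) = (-576 + 10*√6)^(-½)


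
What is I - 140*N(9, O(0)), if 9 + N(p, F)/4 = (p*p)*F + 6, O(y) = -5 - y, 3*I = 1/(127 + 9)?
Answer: 93219841/408 ≈ 2.2848e+5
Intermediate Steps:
I = 1/408 (I = 1/(3*(127 + 9)) = (⅓)/136 = (⅓)*(1/136) = 1/408 ≈ 0.0024510)
N(p, F) = -12 + 4*F*p² (N(p, F) = -36 + 4*((p*p)*F + 6) = -36 + 4*(p²*F + 6) = -36 + 4*(F*p² + 6) = -36 + 4*(6 + F*p²) = -36 + (24 + 4*F*p²) = -12 + 4*F*p²)
I - 140*N(9, O(0)) = 1/408 - 140*(-12 + 4*(-5 - 1*0)*9²) = 1/408 - 140*(-12 + 4*(-5 + 0)*81) = 1/408 - 140*(-12 + 4*(-5)*81) = 1/408 - 140*(-12 - 1620) = 1/408 - 140*(-1632) = 1/408 + 228480 = 93219841/408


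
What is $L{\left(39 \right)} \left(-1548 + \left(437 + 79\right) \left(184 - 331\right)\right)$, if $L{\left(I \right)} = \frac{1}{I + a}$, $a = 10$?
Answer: $- \frac{77400}{49} \approx -1579.6$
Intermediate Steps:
$L{\left(I \right)} = \frac{1}{10 + I}$ ($L{\left(I \right)} = \frac{1}{I + 10} = \frac{1}{10 + I}$)
$L{\left(39 \right)} \left(-1548 + \left(437 + 79\right) \left(184 - 331\right)\right) = \frac{-1548 + \left(437 + 79\right) \left(184 - 331\right)}{10 + 39} = \frac{-1548 + 516 \left(-147\right)}{49} = \frac{-1548 - 75852}{49} = \frac{1}{49} \left(-77400\right) = - \frac{77400}{49}$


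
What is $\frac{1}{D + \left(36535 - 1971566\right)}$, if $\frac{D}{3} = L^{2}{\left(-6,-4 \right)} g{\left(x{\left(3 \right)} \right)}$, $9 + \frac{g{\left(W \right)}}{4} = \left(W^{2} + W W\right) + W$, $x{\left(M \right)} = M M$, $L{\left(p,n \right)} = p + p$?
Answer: $- \frac{1}{1655095} \approx -6.0419 \cdot 10^{-7}$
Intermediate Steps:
$L{\left(p,n \right)} = 2 p$
$x{\left(M \right)} = M^{2}$
$g{\left(W \right)} = -36 + 4 W + 8 W^{2}$ ($g{\left(W \right)} = -36 + 4 \left(\left(W^{2} + W W\right) + W\right) = -36 + 4 \left(\left(W^{2} + W^{2}\right) + W\right) = -36 + 4 \left(2 W^{2} + W\right) = -36 + 4 \left(W + 2 W^{2}\right) = -36 + \left(4 W + 8 W^{2}\right) = -36 + 4 W + 8 W^{2}$)
$D = 279936$ ($D = 3 \left(2 \left(-6\right)\right)^{2} \left(-36 + 4 \cdot 3^{2} + 8 \left(3^{2}\right)^{2}\right) = 3 \left(-12\right)^{2} \left(-36 + 4 \cdot 9 + 8 \cdot 9^{2}\right) = 3 \cdot 144 \left(-36 + 36 + 8 \cdot 81\right) = 3 \cdot 144 \left(-36 + 36 + 648\right) = 3 \cdot 144 \cdot 648 = 3 \cdot 93312 = 279936$)
$\frac{1}{D + \left(36535 - 1971566\right)} = \frac{1}{279936 + \left(36535 - 1971566\right)} = \frac{1}{279936 - 1935031} = \frac{1}{-1655095} = - \frac{1}{1655095}$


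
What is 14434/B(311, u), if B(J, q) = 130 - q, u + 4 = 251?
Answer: -14434/117 ≈ -123.37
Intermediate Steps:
u = 247 (u = -4 + 251 = 247)
14434/B(311, u) = 14434/(130 - 1*247) = 14434/(130 - 247) = 14434/(-117) = 14434*(-1/117) = -14434/117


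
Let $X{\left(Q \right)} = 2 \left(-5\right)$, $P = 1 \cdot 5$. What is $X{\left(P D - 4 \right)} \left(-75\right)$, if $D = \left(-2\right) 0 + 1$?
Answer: $750$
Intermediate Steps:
$D = 1$ ($D = 0 + 1 = 1$)
$P = 5$
$X{\left(Q \right)} = -10$
$X{\left(P D - 4 \right)} \left(-75\right) = \left(-10\right) \left(-75\right) = 750$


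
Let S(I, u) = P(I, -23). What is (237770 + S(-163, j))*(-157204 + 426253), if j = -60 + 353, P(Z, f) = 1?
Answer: 63972049779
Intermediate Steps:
j = 293
S(I, u) = 1
(237770 + S(-163, j))*(-157204 + 426253) = (237770 + 1)*(-157204 + 426253) = 237771*269049 = 63972049779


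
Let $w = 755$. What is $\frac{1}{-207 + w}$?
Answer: $\frac{1}{548} \approx 0.0018248$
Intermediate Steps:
$\frac{1}{-207 + w} = \frac{1}{-207 + 755} = \frac{1}{548}$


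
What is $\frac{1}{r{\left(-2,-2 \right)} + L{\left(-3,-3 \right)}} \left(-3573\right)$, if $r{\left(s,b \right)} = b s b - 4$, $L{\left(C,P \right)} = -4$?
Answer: $\frac{3573}{16} \approx 223.31$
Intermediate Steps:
$r{\left(s,b \right)} = -4 + s b^{2}$ ($r{\left(s,b \right)} = s b^{2} - 4 = -4 + s b^{2}$)
$\frac{1}{r{\left(-2,-2 \right)} + L{\left(-3,-3 \right)}} \left(-3573\right) = \frac{1}{\left(-4 - 2 \left(-2\right)^{2}\right) - 4} \left(-3573\right) = \frac{1}{\left(-4 - 8\right) - 4} \left(-3573\right) = \frac{1}{-12 - 4} \left(-3573\right) = \frac{1}{-16} \left(-3573\right) = \left(- \frac{1}{16}\right) \left(-3573\right) = \frac{3573}{16}$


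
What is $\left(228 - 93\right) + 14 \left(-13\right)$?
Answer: $-47$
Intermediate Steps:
$\left(228 - 93\right) + 14 \left(-13\right) = 135 - 182 = -47$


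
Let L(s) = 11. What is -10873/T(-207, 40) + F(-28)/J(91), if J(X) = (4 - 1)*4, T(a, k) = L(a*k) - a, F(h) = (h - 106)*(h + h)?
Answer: 376349/654 ≈ 575.46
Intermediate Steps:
F(h) = 2*h*(-106 + h) (F(h) = (-106 + h)*(2*h) = 2*h*(-106 + h))
T(a, k) = 11 - a
J(X) = 12 (J(X) = 3*4 = 12)
-10873/T(-207, 40) + F(-28)/J(91) = -10873/(11 - 1*(-207)) + (2*(-28)*(-106 - 28))/12 = -10873/(11 + 207) + (2*(-28)*(-134))*(1/12) = -10873/218 + 7504*(1/12) = -10873*1/218 + 1876/3 = -10873/218 + 1876/3 = 376349/654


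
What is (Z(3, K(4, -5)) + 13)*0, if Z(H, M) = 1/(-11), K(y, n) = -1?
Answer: 0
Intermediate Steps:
Z(H, M) = -1/11
(Z(3, K(4, -5)) + 13)*0 = (-1/11 + 13)*0 = (142/11)*0 = 0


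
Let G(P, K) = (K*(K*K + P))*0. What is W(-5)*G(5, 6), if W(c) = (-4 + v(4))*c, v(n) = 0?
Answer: 0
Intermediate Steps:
G(P, K) = 0 (G(P, K) = (K*(K² + P))*0 = (K*(P + K²))*0 = 0)
W(c) = -4*c (W(c) = (-4 + 0)*c = -4*c)
W(-5)*G(5, 6) = -4*(-5)*0 = 20*0 = 0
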